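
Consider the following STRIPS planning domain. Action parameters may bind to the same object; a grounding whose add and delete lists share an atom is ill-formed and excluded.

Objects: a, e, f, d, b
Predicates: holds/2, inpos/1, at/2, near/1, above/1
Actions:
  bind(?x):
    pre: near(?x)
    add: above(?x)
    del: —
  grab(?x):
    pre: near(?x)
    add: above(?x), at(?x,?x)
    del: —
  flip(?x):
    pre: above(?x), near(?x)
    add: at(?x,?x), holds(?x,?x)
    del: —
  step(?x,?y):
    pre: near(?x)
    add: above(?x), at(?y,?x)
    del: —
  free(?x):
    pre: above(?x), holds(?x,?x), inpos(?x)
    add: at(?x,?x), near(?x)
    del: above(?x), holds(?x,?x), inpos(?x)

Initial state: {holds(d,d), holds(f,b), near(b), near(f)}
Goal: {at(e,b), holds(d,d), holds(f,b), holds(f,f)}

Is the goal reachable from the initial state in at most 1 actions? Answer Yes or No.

1. bind(f)  →  {above(f), holds(d,d), holds(f,b), near(b), near(f)}
2. flip(f)  →  {above(f), at(f,f), holds(d,d), holds(f,b), holds(f,f), near(b), near(f)}
3. step(b,e)  →  {above(b), above(f), at(e,b), at(f,f), holds(d,d), holds(f,b), holds(f,f), near(b), near(f)}
optimal plan length = 3; 3 > 1

No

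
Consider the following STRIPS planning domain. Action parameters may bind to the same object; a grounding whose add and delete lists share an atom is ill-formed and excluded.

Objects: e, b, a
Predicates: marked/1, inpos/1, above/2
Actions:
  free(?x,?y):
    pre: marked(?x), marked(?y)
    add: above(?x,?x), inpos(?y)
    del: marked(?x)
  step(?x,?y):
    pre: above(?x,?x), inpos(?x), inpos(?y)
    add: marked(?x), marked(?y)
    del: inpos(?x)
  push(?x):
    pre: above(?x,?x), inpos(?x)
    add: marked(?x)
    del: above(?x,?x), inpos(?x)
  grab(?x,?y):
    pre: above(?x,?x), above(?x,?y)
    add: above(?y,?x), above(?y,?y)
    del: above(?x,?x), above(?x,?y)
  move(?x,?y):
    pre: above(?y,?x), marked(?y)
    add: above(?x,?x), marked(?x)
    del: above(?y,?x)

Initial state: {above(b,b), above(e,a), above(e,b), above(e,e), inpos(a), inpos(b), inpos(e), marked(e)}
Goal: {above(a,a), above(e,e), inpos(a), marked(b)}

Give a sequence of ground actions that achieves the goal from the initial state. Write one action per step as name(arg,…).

1. step(e,b)  →  {above(b,b), above(e,a), above(e,b), above(e,e), inpos(a), inpos(b), marked(b), marked(e)}
2. move(a,e)  →  {above(a,a), above(b,b), above(e,b), above(e,e), inpos(a), inpos(b), marked(a), marked(b), marked(e)}

step(e,b); move(a,e)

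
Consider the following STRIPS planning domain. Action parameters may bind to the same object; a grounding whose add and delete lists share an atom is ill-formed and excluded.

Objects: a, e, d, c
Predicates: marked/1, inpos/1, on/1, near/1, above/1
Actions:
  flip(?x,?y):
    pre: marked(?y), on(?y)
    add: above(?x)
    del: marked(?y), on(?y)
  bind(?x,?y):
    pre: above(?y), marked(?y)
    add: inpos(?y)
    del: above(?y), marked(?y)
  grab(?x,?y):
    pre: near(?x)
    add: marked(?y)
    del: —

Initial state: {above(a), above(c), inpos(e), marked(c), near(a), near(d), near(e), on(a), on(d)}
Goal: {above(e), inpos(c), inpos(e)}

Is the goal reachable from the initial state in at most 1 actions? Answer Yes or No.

No

1. bind(a,c)  →  {above(a), inpos(c), inpos(e), near(a), near(d), near(e), on(a), on(d)}
2. grab(a,a)  →  {above(a), inpos(c), inpos(e), marked(a), near(a), near(d), near(e), on(a), on(d)}
3. flip(e,a)  →  {above(a), above(e), inpos(c), inpos(e), near(a), near(d), near(e), on(d)}
optimal plan length = 3; 3 > 1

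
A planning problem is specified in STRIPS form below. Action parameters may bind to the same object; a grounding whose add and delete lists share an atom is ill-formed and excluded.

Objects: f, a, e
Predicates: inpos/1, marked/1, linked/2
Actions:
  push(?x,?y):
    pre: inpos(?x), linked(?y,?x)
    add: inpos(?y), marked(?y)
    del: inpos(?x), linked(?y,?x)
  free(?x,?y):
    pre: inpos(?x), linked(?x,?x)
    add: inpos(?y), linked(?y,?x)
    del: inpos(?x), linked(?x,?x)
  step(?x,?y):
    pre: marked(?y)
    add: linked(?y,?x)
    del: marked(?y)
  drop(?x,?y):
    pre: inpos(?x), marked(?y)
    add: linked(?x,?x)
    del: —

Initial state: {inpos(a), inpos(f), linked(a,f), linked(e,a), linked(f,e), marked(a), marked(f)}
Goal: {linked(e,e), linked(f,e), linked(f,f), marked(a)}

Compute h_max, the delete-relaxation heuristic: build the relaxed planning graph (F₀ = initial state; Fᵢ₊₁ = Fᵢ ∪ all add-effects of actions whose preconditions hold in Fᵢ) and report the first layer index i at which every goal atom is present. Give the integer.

F0 = init (7 atoms)
F1 = F0 ∪ {inpos(e), linked(a,a), linked(a,e), linked(f,a), linked(f,f), marked(e)}  (13 atoms)
F2 = F1 ∪ {linked(e,e), linked(e,f)}  (15 atoms)
goal ⊆ F2  ⇒  h_max = 2

2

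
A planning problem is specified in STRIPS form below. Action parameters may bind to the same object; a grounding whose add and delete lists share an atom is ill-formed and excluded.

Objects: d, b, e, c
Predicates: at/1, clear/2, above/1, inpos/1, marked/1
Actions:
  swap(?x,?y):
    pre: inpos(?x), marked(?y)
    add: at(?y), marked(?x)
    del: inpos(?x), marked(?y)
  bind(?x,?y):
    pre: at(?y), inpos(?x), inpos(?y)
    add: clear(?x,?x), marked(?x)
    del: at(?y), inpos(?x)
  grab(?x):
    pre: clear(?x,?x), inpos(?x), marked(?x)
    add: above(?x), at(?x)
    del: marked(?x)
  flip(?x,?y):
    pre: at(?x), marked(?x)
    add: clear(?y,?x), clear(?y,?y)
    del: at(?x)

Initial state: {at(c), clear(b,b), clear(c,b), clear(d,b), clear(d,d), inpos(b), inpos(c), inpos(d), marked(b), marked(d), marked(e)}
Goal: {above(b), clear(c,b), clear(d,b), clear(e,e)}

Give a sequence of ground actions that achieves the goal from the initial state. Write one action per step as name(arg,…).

swap(c,d); grab(b); flip(c,e)

1. swap(c,d)  →  {at(c), at(d), clear(b,b), clear(c,b), clear(d,b), clear(d,d), inpos(b), inpos(d), marked(b), marked(c), marked(e)}
2. grab(b)  →  {above(b), at(b), at(c), at(d), clear(b,b), clear(c,b), clear(d,b), clear(d,d), inpos(b), inpos(d), marked(c), marked(e)}
3. flip(c,e)  →  {above(b), at(b), at(d), clear(b,b), clear(c,b), clear(d,b), clear(d,d), clear(e,c), clear(e,e), inpos(b), inpos(d), marked(c), marked(e)}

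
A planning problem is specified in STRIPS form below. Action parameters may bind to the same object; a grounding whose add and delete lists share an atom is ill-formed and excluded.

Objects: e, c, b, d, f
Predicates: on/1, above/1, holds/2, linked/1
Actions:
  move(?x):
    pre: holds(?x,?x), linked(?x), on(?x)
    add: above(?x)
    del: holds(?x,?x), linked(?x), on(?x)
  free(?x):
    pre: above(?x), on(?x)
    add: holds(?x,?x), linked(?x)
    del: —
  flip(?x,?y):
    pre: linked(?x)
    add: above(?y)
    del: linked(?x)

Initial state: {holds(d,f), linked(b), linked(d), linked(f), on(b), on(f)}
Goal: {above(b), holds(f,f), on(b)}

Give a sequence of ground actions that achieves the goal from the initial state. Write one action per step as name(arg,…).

1. flip(b,b)  →  {above(b), holds(d,f), linked(d), linked(f), on(b), on(f)}
2. flip(d,f)  →  {above(b), above(f), holds(d,f), linked(f), on(b), on(f)}
3. free(f)  →  {above(b), above(f), holds(d,f), holds(f,f), linked(f), on(b), on(f)}

flip(b,b); flip(d,f); free(f)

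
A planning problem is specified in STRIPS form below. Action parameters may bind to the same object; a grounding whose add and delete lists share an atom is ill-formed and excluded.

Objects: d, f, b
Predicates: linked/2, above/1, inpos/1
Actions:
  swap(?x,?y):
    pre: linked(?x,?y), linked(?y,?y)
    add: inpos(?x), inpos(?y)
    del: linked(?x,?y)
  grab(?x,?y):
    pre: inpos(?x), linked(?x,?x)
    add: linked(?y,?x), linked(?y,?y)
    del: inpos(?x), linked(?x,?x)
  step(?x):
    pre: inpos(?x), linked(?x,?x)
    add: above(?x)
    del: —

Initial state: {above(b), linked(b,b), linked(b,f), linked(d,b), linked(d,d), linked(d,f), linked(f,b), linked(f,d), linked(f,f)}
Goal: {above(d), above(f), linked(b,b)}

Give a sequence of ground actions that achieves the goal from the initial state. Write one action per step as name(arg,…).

swap(d,f); step(d); step(f)

1. swap(d,f)  →  {above(b), inpos(d), inpos(f), linked(b,b), linked(b,f), linked(d,b), linked(d,d), linked(f,b), linked(f,d), linked(f,f)}
2. step(d)  →  {above(b), above(d), inpos(d), inpos(f), linked(b,b), linked(b,f), linked(d,b), linked(d,d), linked(f,b), linked(f,d), linked(f,f)}
3. step(f)  →  {above(b), above(d), above(f), inpos(d), inpos(f), linked(b,b), linked(b,f), linked(d,b), linked(d,d), linked(f,b), linked(f,d), linked(f,f)}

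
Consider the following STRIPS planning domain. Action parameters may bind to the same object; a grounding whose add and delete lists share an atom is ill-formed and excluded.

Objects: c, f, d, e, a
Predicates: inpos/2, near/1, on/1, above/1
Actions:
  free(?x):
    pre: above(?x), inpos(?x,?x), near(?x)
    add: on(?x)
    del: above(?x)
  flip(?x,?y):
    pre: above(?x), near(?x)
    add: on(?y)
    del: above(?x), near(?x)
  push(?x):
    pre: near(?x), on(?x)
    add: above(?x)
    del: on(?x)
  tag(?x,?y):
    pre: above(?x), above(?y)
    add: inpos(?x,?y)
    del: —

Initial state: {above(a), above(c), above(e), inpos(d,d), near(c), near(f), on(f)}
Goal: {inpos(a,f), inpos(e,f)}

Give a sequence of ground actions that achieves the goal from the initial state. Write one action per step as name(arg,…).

1. push(f)  →  {above(a), above(c), above(e), above(f), inpos(d,d), near(c), near(f)}
2. tag(e,f)  →  {above(a), above(c), above(e), above(f), inpos(d,d), inpos(e,f), near(c), near(f)}
3. tag(a,f)  →  {above(a), above(c), above(e), above(f), inpos(a,f), inpos(d,d), inpos(e,f), near(c), near(f)}

push(f); tag(e,f); tag(a,f)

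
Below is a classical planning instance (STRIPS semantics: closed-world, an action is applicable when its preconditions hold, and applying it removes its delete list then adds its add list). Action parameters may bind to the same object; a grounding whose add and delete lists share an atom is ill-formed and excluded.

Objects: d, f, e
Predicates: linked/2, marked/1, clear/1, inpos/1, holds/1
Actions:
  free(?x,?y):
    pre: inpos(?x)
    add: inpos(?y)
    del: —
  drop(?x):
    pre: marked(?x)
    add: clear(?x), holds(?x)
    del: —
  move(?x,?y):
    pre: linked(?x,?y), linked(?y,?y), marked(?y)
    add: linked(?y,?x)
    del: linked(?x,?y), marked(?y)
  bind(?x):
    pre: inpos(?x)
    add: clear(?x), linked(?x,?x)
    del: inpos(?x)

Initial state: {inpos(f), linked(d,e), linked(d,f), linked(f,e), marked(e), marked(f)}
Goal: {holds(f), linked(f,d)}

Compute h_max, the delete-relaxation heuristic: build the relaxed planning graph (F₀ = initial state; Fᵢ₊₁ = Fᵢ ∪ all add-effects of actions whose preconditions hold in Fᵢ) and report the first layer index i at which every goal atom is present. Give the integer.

2

F0 = init (6 atoms)
F1 = F0 ∪ {clear(e), clear(f), holds(e), holds(f), inpos(d), inpos(e), linked(f,f)}  (13 atoms)
F2 = F1 ∪ {clear(d), linked(d,d), linked(e,e), linked(f,d)}  (17 atoms)
goal ⊆ F2  ⇒  h_max = 2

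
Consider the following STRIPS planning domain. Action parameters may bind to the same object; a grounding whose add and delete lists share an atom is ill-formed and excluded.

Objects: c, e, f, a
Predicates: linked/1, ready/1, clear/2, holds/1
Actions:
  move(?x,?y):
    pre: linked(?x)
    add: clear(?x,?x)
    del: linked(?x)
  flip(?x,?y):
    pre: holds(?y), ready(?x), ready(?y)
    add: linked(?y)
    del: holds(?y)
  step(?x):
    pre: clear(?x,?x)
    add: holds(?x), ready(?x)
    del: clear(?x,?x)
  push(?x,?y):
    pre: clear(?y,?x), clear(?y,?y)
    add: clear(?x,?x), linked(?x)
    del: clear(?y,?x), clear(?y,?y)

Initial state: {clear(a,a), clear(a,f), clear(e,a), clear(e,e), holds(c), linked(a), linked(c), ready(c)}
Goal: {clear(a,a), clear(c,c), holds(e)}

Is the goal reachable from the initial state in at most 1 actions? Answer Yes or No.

No

1. move(c,c)  →  {clear(a,a), clear(a,f), clear(c,c), clear(e,a), clear(e,e), holds(c), linked(a), ready(c)}
2. step(e)  →  {clear(a,a), clear(a,f), clear(c,c), clear(e,a), holds(c), holds(e), linked(a), ready(c), ready(e)}
optimal plan length = 2; 2 > 1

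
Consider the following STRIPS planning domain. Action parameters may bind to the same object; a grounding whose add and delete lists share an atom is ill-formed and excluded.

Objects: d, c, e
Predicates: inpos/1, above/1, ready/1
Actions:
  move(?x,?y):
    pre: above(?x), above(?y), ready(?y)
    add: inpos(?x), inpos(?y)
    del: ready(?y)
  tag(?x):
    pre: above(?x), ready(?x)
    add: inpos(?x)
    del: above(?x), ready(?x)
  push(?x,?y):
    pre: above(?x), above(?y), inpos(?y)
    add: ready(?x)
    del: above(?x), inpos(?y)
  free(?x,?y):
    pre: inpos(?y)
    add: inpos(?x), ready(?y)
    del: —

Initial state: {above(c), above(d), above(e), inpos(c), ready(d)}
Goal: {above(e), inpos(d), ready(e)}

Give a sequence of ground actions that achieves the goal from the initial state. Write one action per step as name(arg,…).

1. move(e,d)  →  {above(c), above(d), above(e), inpos(c), inpos(d), inpos(e)}
2. free(d,e)  →  {above(c), above(d), above(e), inpos(c), inpos(d), inpos(e), ready(e)}

move(e,d); free(d,e)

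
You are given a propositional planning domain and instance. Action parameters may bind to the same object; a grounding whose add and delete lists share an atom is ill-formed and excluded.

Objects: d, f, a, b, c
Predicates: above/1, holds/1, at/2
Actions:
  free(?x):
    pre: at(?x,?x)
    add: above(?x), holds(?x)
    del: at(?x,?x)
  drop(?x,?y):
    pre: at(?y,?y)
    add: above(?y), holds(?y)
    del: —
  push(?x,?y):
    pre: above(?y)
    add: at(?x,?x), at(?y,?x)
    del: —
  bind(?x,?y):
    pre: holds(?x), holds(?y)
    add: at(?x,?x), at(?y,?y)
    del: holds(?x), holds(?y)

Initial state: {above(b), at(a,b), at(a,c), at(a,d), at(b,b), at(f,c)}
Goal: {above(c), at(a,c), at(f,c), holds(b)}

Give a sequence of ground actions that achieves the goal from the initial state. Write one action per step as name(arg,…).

free(b); push(c,b); free(c)

1. free(b)  →  {above(b), at(a,b), at(a,c), at(a,d), at(f,c), holds(b)}
2. push(c,b)  →  {above(b), at(a,b), at(a,c), at(a,d), at(b,c), at(c,c), at(f,c), holds(b)}
3. free(c)  →  {above(b), above(c), at(a,b), at(a,c), at(a,d), at(b,c), at(f,c), holds(b), holds(c)}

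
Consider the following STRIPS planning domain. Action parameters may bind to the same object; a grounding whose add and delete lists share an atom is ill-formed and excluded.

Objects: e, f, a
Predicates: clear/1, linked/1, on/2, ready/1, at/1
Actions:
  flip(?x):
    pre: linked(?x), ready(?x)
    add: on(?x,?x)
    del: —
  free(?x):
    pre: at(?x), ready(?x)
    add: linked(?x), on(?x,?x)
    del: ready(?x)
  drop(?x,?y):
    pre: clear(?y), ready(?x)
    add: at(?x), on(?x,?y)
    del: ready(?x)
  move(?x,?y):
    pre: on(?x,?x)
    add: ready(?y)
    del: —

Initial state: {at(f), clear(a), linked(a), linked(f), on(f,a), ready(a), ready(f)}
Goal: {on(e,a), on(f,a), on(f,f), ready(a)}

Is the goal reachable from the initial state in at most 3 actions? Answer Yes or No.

1. flip(f)  →  {at(f), clear(a), linked(a), linked(f), on(f,a), on(f,f), ready(a), ready(f)}
2. move(f,e)  →  {at(f), clear(a), linked(a), linked(f), on(f,a), on(f,f), ready(a), ready(e), ready(f)}
3. drop(e,a)  →  {at(e), at(f), clear(a), linked(a), linked(f), on(e,a), on(f,a), on(f,f), ready(a), ready(f)}
optimal plan length = 3; 3 ≤ 3

Yes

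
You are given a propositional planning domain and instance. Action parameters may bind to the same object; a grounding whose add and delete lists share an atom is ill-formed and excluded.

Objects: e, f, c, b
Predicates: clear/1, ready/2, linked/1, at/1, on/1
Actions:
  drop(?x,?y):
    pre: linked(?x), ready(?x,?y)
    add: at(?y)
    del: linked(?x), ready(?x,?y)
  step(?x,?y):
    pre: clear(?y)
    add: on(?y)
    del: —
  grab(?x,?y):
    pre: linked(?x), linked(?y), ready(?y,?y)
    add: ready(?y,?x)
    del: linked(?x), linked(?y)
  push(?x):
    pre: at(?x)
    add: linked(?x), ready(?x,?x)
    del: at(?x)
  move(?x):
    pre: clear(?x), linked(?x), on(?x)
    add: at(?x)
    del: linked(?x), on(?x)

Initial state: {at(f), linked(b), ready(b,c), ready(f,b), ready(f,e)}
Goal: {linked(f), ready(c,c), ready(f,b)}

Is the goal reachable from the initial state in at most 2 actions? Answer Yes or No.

1. drop(b,c)  →  {at(c), at(f), ready(f,b), ready(f,e)}
2. push(f)  →  {at(c), linked(f), ready(f,b), ready(f,e), ready(f,f)}
3. push(c)  →  {linked(c), linked(f), ready(c,c), ready(f,b), ready(f,e), ready(f,f)}
optimal plan length = 3; 3 > 2

No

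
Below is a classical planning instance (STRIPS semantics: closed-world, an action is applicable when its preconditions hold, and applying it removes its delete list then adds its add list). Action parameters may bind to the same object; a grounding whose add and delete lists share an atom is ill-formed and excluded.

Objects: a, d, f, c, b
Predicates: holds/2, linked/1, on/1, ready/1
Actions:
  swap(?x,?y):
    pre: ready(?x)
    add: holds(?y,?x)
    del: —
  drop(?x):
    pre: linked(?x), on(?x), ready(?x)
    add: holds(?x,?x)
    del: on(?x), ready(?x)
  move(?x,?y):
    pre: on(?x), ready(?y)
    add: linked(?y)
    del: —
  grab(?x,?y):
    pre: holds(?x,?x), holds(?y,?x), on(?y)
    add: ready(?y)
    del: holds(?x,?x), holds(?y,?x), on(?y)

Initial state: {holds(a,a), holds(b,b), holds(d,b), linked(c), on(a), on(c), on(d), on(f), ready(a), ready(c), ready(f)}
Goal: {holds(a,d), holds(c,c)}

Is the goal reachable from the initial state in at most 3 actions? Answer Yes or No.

1. swap(c,c)  →  {holds(a,a), holds(b,b), holds(c,c), holds(d,b), linked(c), on(a), on(c), on(d), on(f), ready(a), ready(c), ready(f)}
2. grab(b,d)  →  {holds(a,a), holds(c,c), linked(c), on(a), on(c), on(f), ready(a), ready(c), ready(d), ready(f)}
3. swap(d,a)  →  {holds(a,a), holds(a,d), holds(c,c), linked(c), on(a), on(c), on(f), ready(a), ready(c), ready(d), ready(f)}
optimal plan length = 3; 3 ≤ 3

Yes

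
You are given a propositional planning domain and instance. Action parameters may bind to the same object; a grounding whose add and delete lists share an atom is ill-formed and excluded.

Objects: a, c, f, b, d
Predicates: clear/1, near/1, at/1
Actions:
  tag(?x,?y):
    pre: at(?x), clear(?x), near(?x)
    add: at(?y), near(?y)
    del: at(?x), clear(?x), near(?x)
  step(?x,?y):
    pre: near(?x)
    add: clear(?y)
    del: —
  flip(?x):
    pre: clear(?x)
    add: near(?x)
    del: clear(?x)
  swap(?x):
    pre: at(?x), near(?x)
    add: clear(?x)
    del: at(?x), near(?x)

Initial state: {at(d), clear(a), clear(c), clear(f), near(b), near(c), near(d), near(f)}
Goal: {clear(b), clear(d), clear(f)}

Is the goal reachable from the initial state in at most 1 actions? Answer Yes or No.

No

1. step(c,b)  →  {at(d), clear(a), clear(b), clear(c), clear(f), near(b), near(c), near(d), near(f)}
2. step(c,d)  →  {at(d), clear(a), clear(b), clear(c), clear(d), clear(f), near(b), near(c), near(d), near(f)}
optimal plan length = 2; 2 > 1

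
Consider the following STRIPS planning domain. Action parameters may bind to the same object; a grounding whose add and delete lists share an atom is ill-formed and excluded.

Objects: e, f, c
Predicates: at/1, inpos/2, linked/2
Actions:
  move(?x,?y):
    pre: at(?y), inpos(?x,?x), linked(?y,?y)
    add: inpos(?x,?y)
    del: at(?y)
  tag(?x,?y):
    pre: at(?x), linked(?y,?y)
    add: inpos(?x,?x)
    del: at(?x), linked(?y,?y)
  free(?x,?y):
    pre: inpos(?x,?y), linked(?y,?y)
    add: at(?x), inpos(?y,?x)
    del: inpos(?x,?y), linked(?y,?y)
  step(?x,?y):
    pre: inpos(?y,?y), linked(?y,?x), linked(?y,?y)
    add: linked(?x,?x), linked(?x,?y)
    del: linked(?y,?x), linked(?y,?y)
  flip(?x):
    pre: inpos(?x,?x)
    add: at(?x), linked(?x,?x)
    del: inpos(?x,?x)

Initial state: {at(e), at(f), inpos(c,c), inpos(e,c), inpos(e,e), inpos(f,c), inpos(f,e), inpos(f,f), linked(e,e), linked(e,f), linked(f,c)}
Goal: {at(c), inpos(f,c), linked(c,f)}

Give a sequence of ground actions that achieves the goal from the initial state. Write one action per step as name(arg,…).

step(f,e); step(c,f); flip(c)

1. step(f,e)  →  {at(e), at(f), inpos(c,c), inpos(e,c), inpos(e,e), inpos(f,c), inpos(f,e), inpos(f,f), linked(f,c), linked(f,e), linked(f,f)}
2. step(c,f)  →  {at(e), at(f), inpos(c,c), inpos(e,c), inpos(e,e), inpos(f,c), inpos(f,e), inpos(f,f), linked(c,c), linked(c,f), linked(f,e)}
3. flip(c)  →  {at(c), at(e), at(f), inpos(e,c), inpos(e,e), inpos(f,c), inpos(f,e), inpos(f,f), linked(c,c), linked(c,f), linked(f,e)}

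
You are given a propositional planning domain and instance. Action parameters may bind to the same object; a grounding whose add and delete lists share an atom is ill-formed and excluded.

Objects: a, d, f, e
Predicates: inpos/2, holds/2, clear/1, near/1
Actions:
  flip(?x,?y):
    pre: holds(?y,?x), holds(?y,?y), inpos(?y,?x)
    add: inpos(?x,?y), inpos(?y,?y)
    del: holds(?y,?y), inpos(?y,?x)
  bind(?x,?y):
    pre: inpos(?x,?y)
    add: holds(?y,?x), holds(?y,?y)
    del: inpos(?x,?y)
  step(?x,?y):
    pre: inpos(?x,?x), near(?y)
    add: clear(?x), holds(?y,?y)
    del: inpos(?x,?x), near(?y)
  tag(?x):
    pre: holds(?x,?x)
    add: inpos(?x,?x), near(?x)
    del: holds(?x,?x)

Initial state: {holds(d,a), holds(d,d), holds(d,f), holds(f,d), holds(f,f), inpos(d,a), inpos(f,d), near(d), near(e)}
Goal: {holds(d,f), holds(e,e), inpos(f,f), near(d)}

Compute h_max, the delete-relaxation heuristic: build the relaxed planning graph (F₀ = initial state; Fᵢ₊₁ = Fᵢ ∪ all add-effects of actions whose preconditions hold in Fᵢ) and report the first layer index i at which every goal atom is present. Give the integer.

2

F0 = init (9 atoms)
F1 = F0 ∪ {holds(a,a), holds(a,d), inpos(a,d), inpos(d,d), inpos(d,f), inpos(f,f), near(f)}  (16 atoms)
F2 = F1 ∪ {clear(d), clear(f), holds(e,e), inpos(a,a), near(a)}  (21 atoms)
goal ⊆ F2  ⇒  h_max = 2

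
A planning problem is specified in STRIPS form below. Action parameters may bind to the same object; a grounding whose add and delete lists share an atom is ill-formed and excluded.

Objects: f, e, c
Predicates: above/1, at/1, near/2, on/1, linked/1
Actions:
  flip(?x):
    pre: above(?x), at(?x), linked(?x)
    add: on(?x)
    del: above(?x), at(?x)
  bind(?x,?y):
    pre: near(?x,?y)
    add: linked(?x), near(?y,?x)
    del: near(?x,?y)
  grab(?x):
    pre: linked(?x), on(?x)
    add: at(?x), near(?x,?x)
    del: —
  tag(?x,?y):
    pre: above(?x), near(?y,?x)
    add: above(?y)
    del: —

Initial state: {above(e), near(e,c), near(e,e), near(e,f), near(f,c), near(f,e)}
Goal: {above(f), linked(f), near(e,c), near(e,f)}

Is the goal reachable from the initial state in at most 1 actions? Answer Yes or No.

1. bind(f,c)  →  {above(e), linked(f), near(c,f), near(e,c), near(e,e), near(e,f), near(f,e)}
2. tag(e,f)  →  {above(e), above(f), linked(f), near(c,f), near(e,c), near(e,e), near(e,f), near(f,e)}
optimal plan length = 2; 2 > 1

No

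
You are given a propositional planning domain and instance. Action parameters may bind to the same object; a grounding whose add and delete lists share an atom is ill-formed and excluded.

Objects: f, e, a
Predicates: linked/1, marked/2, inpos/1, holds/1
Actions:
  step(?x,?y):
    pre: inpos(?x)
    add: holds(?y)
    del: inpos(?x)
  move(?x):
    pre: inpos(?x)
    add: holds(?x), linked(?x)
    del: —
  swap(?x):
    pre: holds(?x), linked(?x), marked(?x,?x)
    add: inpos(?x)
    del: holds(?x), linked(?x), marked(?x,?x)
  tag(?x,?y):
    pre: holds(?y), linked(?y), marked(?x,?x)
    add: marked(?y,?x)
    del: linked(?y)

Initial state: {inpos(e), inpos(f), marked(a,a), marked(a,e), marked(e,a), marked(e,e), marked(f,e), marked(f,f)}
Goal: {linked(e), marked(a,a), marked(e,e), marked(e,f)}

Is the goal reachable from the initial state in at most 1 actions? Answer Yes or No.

1. move(e)  →  {holds(e), inpos(e), inpos(f), linked(e), marked(a,a), marked(a,e), marked(e,a), marked(e,e), marked(f,e), marked(f,f)}
2. tag(f,e)  →  {holds(e), inpos(e), inpos(f), marked(a,a), marked(a,e), marked(e,a), marked(e,e), marked(e,f), marked(f,e), marked(f,f)}
3. move(e)  →  {holds(e), inpos(e), inpos(f), linked(e), marked(a,a), marked(a,e), marked(e,a), marked(e,e), marked(e,f), marked(f,e), marked(f,f)}
optimal plan length = 3; 3 > 1

No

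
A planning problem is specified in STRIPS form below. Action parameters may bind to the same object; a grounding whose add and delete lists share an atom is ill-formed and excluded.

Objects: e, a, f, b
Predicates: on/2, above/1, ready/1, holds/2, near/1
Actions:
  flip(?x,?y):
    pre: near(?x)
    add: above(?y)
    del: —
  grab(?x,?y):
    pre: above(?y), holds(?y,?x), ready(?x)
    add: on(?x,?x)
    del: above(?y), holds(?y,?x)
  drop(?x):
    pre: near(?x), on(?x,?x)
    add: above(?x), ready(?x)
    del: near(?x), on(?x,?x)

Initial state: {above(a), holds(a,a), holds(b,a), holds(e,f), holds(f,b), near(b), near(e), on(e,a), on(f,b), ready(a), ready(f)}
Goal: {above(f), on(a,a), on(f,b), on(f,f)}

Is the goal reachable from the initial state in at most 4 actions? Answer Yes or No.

1. flip(e,e)  →  {above(a), above(e), holds(a,a), holds(b,a), holds(e,f), holds(f,b), near(b), near(e), on(e,a), on(f,b), ready(a), ready(f)}
2. flip(e,f)  →  {above(a), above(e), above(f), holds(a,a), holds(b,a), holds(e,f), holds(f,b), near(b), near(e), on(e,a), on(f,b), ready(a), ready(f)}
3. grab(a,a)  →  {above(e), above(f), holds(b,a), holds(e,f), holds(f,b), near(b), near(e), on(a,a), on(e,a), on(f,b), ready(a), ready(f)}
4. grab(f,e)  →  {above(f), holds(b,a), holds(f,b), near(b), near(e), on(a,a), on(e,a), on(f,b), on(f,f), ready(a), ready(f)}
optimal plan length = 4; 4 ≤ 4

Yes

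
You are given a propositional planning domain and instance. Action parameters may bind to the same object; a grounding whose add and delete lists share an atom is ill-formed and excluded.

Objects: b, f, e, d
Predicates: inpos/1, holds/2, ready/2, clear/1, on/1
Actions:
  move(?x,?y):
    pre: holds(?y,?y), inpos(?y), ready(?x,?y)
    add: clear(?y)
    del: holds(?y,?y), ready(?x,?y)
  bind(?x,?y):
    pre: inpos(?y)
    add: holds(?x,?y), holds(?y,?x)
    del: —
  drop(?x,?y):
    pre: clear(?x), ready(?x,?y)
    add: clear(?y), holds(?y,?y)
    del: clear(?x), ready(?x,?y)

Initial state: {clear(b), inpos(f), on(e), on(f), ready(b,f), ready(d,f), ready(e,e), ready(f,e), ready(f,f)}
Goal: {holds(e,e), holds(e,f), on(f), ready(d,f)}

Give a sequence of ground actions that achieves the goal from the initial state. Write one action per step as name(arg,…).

1. bind(e,f)  →  {clear(b), holds(e,f), holds(f,e), inpos(f), on(e), on(f), ready(b,f), ready(d,f), ready(e,e), ready(f,e), ready(f,f)}
2. drop(b,f)  →  {clear(f), holds(e,f), holds(f,e), holds(f,f), inpos(f), on(e), on(f), ready(d,f), ready(e,e), ready(f,e), ready(f,f)}
3. drop(f,e)  →  {clear(e), holds(e,e), holds(e,f), holds(f,e), holds(f,f), inpos(f), on(e), on(f), ready(d,f), ready(e,e), ready(f,f)}

bind(e,f); drop(b,f); drop(f,e)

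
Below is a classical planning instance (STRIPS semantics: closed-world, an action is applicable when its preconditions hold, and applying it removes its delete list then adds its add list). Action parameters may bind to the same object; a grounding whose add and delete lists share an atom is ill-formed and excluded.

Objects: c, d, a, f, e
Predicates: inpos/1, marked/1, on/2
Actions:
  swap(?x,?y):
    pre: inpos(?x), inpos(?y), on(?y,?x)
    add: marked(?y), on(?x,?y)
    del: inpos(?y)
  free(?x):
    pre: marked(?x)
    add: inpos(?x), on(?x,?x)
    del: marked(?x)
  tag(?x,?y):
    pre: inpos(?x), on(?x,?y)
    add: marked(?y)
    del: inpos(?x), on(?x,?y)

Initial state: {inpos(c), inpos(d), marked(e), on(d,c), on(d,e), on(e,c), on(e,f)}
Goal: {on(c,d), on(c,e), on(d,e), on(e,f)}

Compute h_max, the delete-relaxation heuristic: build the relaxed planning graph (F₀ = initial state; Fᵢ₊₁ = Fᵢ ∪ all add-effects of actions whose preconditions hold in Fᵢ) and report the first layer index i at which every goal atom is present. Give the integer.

F0 = init (7 atoms)
F1 = F0 ∪ {inpos(e), marked(c), marked(d), on(c,d), on(e,e)}  (12 atoms)
F2 = F1 ∪ {marked(f), on(c,c), on(c,e), on(d,d), on(e,d)}  (17 atoms)
goal ⊆ F2  ⇒  h_max = 2

2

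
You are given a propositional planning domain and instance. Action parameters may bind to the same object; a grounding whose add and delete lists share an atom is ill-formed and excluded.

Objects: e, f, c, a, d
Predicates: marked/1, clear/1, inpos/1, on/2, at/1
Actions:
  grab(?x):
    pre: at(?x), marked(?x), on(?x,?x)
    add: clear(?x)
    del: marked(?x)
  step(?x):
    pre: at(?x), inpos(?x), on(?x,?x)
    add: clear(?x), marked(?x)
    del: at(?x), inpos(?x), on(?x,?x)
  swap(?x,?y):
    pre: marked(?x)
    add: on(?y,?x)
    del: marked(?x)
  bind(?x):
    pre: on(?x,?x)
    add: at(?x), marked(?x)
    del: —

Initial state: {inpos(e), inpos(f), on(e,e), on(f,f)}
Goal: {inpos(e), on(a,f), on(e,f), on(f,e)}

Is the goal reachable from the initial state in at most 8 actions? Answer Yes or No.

1. bind(e)  →  {at(e), inpos(e), inpos(f), marked(e), on(e,e), on(f,f)}
2. swap(e,f)  →  {at(e), inpos(e), inpos(f), on(e,e), on(f,e), on(f,f)}
3. bind(f)  →  {at(e), at(f), inpos(e), inpos(f), marked(f), on(e,e), on(f,e), on(f,f)}
4. swap(f,e)  →  {at(e), at(f), inpos(e), inpos(f), on(e,e), on(e,f), on(f,e), on(f,f)}
5. step(f)  →  {at(e), clear(f), inpos(e), marked(f), on(e,e), on(e,f), on(f,e)}
6. swap(f,a)  →  {at(e), clear(f), inpos(e), on(a,f), on(e,e), on(e,f), on(f,e)}
optimal plan length = 6; 6 ≤ 8

Yes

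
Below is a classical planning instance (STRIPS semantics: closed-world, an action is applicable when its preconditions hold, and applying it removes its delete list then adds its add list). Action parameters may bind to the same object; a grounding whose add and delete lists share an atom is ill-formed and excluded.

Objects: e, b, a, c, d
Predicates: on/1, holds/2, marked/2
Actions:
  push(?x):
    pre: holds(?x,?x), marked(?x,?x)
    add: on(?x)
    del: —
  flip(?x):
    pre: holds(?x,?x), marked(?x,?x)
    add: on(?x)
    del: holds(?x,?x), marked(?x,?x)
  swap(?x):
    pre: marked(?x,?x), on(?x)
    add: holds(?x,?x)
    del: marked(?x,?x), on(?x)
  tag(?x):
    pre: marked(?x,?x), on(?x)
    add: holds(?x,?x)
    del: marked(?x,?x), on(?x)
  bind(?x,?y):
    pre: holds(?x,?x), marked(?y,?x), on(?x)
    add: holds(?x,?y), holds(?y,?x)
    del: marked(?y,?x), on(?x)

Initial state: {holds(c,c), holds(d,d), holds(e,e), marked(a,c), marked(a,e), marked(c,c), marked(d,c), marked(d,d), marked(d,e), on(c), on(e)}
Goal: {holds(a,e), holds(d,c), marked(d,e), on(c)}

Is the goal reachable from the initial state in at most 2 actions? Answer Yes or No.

1. bind(e,a)  →  {holds(a,e), holds(c,c), holds(d,d), holds(e,a), holds(e,e), marked(a,c), marked(c,c), marked(d,c), marked(d,d), marked(d,e), on(c)}
2. bind(c,d)  →  {holds(a,e), holds(c,c), holds(c,d), holds(d,c), holds(d,d), holds(e,a), holds(e,e), marked(a,c), marked(c,c), marked(d,d), marked(d,e)}
3. push(c)  →  {holds(a,e), holds(c,c), holds(c,d), holds(d,c), holds(d,d), holds(e,a), holds(e,e), marked(a,c), marked(c,c), marked(d,d), marked(d,e), on(c)}
optimal plan length = 3; 3 > 2

No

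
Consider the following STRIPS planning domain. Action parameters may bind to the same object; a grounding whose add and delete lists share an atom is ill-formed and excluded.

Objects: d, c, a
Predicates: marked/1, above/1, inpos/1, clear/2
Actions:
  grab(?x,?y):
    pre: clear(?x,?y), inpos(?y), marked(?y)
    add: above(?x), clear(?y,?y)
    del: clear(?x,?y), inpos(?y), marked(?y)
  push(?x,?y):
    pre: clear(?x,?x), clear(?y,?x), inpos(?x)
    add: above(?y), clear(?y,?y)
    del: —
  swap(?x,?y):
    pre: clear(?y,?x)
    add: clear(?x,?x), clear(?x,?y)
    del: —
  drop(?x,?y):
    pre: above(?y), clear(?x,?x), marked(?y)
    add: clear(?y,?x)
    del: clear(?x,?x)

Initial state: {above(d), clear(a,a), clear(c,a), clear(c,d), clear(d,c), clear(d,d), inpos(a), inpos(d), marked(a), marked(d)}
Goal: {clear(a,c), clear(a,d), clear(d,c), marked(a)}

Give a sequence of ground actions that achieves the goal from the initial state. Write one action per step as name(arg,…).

push(a,a); swap(a,c); drop(d,a)

1. push(a,a)  →  {above(a), above(d), clear(a,a), clear(c,a), clear(c,d), clear(d,c), clear(d,d), inpos(a), inpos(d), marked(a), marked(d)}
2. swap(a,c)  →  {above(a), above(d), clear(a,a), clear(a,c), clear(c,a), clear(c,d), clear(d,c), clear(d,d), inpos(a), inpos(d), marked(a), marked(d)}
3. drop(d,a)  →  {above(a), above(d), clear(a,a), clear(a,c), clear(a,d), clear(c,a), clear(c,d), clear(d,c), inpos(a), inpos(d), marked(a), marked(d)}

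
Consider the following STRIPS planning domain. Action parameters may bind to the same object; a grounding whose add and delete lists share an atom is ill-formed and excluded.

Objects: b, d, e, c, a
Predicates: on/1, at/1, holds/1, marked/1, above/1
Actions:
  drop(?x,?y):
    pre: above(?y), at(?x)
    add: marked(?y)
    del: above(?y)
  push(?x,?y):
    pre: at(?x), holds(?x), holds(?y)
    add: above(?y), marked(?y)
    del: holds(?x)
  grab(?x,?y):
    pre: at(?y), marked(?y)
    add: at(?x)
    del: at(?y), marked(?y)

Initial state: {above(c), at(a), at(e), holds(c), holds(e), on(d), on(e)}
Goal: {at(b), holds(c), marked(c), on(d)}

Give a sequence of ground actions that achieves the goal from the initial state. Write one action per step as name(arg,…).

1. drop(e,c)  →  {at(a), at(e), holds(c), holds(e), marked(c), on(d), on(e)}
2. push(e,e)  →  {above(e), at(a), at(e), holds(c), marked(c), marked(e), on(d), on(e)}
3. grab(b,e)  →  {above(e), at(a), at(b), holds(c), marked(c), on(d), on(e)}

drop(e,c); push(e,e); grab(b,e)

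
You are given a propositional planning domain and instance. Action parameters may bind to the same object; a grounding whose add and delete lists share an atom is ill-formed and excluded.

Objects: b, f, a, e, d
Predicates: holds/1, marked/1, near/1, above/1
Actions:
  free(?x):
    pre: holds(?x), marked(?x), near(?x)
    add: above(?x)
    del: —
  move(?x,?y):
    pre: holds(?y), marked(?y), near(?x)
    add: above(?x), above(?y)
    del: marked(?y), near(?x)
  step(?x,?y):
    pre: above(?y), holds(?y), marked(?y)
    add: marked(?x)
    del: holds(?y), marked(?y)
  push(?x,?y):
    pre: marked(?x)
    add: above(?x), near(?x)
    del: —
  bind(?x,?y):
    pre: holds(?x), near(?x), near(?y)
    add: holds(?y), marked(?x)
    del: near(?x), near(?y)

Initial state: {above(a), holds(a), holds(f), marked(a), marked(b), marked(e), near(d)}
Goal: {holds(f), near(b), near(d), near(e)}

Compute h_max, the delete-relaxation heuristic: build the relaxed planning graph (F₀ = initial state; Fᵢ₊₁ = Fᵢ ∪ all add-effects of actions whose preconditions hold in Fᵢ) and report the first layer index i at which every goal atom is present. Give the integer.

1

F0 = init (7 atoms)
F1 = F0 ∪ {above(b), above(d), above(e), marked(d), marked(f), near(a), near(b), near(e)}  (15 atoms)
goal ⊆ F1  ⇒  h_max = 1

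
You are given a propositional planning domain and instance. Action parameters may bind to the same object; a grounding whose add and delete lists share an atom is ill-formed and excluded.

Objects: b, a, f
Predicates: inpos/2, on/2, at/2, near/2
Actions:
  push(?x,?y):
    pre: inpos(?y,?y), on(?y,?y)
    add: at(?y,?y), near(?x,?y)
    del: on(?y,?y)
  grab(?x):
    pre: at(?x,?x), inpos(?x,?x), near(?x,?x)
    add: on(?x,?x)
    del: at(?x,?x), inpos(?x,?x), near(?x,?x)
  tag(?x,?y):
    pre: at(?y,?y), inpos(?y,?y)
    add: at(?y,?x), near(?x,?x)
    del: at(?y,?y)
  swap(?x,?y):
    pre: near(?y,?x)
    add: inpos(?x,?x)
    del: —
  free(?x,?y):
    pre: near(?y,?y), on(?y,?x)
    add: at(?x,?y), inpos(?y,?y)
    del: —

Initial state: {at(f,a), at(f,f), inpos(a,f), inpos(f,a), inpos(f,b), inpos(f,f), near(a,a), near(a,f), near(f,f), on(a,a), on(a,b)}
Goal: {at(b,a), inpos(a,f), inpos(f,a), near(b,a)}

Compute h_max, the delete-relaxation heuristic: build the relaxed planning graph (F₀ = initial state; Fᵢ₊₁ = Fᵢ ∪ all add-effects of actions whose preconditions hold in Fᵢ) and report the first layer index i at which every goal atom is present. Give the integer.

2

F0 = init (11 atoms)
F1 = F0 ∪ {at(a,a), at(b,a), at(f,b), inpos(a,a), near(b,b), on(f,f)}  (17 atoms)
F2 = F1 ∪ {at(a,b), at(a,f), inpos(b,b), near(b,a), near(b,f), near(f,a)}  (23 atoms)
goal ⊆ F2  ⇒  h_max = 2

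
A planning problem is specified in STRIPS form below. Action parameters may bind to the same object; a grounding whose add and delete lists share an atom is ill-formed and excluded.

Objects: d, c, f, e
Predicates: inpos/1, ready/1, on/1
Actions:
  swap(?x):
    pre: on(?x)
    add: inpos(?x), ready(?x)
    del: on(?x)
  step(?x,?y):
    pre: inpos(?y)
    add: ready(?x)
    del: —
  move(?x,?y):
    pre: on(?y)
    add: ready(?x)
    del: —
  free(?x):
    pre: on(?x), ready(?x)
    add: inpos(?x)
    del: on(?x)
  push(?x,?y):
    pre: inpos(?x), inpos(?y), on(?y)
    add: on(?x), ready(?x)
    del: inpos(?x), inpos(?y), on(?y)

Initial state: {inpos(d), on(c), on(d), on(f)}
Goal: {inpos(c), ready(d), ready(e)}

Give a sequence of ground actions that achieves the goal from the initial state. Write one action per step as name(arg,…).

swap(d); swap(c); step(e,d)

1. swap(d)  →  {inpos(d), on(c), on(f), ready(d)}
2. swap(c)  →  {inpos(c), inpos(d), on(f), ready(c), ready(d)}
3. step(e,d)  →  {inpos(c), inpos(d), on(f), ready(c), ready(d), ready(e)}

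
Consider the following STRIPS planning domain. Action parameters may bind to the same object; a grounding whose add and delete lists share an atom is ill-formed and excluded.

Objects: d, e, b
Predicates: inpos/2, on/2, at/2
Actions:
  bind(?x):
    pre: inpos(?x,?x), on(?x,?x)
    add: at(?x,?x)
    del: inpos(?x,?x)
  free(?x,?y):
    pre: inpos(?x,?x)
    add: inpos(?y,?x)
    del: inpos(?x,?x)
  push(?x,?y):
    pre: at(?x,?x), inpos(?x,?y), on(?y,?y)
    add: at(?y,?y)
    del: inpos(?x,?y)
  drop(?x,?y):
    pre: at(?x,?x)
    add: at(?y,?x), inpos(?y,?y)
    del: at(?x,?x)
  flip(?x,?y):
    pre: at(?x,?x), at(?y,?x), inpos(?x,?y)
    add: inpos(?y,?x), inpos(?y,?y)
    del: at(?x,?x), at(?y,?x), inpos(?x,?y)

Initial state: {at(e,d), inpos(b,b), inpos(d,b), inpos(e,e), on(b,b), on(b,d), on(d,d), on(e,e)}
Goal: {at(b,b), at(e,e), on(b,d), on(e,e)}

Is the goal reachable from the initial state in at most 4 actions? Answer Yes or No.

Yes

1. bind(e)  →  {at(e,d), at(e,e), inpos(b,b), inpos(d,b), on(b,b), on(b,d), on(d,d), on(e,e)}
2. bind(b)  →  {at(b,b), at(e,d), at(e,e), inpos(d,b), on(b,b), on(b,d), on(d,d), on(e,e)}
optimal plan length = 2; 2 ≤ 4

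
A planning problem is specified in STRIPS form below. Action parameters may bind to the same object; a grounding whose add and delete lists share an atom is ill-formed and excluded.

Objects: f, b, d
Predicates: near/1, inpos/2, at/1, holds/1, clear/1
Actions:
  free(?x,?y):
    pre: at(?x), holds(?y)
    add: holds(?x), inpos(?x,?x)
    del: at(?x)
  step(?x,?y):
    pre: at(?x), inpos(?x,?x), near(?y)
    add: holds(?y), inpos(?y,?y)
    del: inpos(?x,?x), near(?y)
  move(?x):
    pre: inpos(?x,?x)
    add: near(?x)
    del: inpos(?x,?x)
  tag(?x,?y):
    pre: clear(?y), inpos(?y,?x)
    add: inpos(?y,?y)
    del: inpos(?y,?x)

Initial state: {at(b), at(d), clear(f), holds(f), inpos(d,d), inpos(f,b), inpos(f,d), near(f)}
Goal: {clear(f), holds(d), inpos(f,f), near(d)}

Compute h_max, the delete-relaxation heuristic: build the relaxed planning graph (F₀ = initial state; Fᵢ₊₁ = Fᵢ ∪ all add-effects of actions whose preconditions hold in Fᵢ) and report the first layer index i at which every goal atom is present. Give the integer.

F0 = init (8 atoms)
F1 = F0 ∪ {holds(b), holds(d), inpos(b,b), inpos(f,f), near(d)}  (13 atoms)
goal ⊆ F1  ⇒  h_max = 1

1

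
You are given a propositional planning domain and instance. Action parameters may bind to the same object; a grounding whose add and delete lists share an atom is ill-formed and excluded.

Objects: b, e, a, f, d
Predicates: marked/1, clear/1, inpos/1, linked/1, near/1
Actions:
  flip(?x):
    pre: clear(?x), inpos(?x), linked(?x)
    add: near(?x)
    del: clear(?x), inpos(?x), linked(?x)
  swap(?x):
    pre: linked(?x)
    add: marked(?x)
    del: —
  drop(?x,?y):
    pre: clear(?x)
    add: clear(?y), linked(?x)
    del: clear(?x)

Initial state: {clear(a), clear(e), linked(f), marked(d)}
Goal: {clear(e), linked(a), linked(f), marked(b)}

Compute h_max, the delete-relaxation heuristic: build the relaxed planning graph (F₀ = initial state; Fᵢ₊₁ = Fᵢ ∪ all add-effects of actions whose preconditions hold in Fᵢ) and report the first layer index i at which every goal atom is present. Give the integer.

3

F0 = init (4 atoms)
F1 = F0 ∪ {clear(b), clear(d), clear(f), linked(a), linked(e), marked(f)}  (10 atoms)
F2 = F1 ∪ {linked(b), linked(d), marked(a), marked(e)}  (14 atoms)
F3 = F2 ∪ {marked(b)}  (15 atoms)
goal ⊆ F3  ⇒  h_max = 3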